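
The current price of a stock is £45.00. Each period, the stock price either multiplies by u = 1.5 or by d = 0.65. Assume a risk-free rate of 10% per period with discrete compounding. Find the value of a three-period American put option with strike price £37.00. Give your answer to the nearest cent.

£4.79

Risk-neutral probability p = (1 + 0.1 − 0.65)/(1.5 − 0.65) = 0.4500/0.8500 = 0.5294
Terminal stock prices: S_uuu = 151.9, S_uud = 65.81, S_udd = 28.52, S_ddd = 12.36
Terminal payoffs (K − S): max(-114.9, 0) = 0, max(-28.81, 0) = 0, max(8.481, 0) = 8.481, max(24.64, 0) = 24.64
Node uu (S = 101.2): continuation = 1/1.1·[0.5294·0.0000 + 0.4706·0.0000] = 0.0000; exercise value = 0.0000 ≤ continuation, so V_uu = 0.0000
Node ud (S = 43.88): continuation = 1/1.1·[0.5294·0.0000 + 0.4706·8.4812] = 3.6283; exercise value = 0.0000 ≤ continuation, so V_ud = 3.6283
Node dd (S = 19.01): continuation = 1/1.1·[0.5294·8.4812 + 0.4706·24.6419] = 14.6239; exercise value = 17.9875 > continuation, so V_dd = 17.9875 (exercise)
Node u (S = 67.5): continuation = 1/1.1·[0.5294·0.0000 + 0.4706·3.6283] = 1.5522; exercise value = 0.0000 ≤ continuation, so V_u = 1.5522
Node d (S = 29.25): continuation = 1/1.1·[0.5294·3.6283 + 0.4706·17.9875] = 9.4414; exercise value = 7.7500 ≤ continuation, so V_d = 9.4414
Node 0 (S = 45): continuation = 1/1.1·[0.5294·1.5522 + 0.4706·9.4414] = 4.7862; exercise value = 0.0000 ≤ continuation, so V_0 = 4.7862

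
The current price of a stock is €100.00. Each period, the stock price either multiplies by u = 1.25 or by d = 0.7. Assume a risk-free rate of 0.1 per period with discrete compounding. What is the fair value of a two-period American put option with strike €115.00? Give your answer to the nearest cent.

€15.66

Risk-neutral probability p = (1 + 0.1 − 0.7)/(1.25 − 0.7) = 0.4000/0.5500 = 0.7273
Terminal stock prices: S_uu = 156.2, S_ud = 87.5, S_dd = 49
Terminal payoffs (K − S): max(-41.25, 0) = 0, max(27.5, 0) = 27.5, max(66, 0) = 66
Node u (S = 125): continuation = 1/1.1·[0.7273·0.0000 + 0.2727·27.5000] = 6.8182; exercise value = 0.0000 ≤ continuation, so V_u = 6.8182
Node d (S = 70): continuation = 1/1.1·[0.7273·27.5000 + 0.2727·66.0000] = 34.5455; exercise value = 45.0000 > continuation, so V_d = 45.0000 (exercise)
Node 0 (S = 100): continuation = 1/1.1·[0.7273·6.8182 + 0.2727·45.0000] = 15.6649; exercise value = 15.0000 ≤ continuation, so V_0 = 15.6649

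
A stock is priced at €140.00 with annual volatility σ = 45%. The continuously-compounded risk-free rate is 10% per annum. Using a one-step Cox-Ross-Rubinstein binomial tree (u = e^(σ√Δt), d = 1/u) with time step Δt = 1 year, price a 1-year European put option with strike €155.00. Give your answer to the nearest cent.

CRR parameters: u = e^(σ√Δt) = e^(0.45·√1) = 1.5683, d = 1/u = 0.6376
Per-period rate: rΔt = 0.1·1 = 0.1, so R = e^0.1 = 1.1052
Risk-neutral probability p = (e^0.1 − 0.6376)/(1.5683 − 0.6376) = 0.4675/0.9307 = 0.5024
Terminal stock prices: S_u = 219.6, S_d = 89.27
Terminal payoffs (K − S): max(-64.56, 0) = 0, max(65.73, 0) = 65.73
Node 0 (S = 140): V_0 = e^(−0.1)·[0.5024·0.0000 + 0.4976·65.7321] = 29.5978

€29.60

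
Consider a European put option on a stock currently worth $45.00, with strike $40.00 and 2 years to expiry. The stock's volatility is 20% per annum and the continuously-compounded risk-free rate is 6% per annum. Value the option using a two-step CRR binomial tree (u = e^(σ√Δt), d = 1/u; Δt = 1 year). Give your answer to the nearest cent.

$1.37

CRR parameters: u = e^(σ√Δt) = e^(0.2·√1) = 1.2214, d = 1/u = 0.8187
Per-period rate: rΔt = 0.06·1 = 0.06, so R = e^0.06 = 1.0618
Risk-neutral probability p = (e^0.06 − 0.8187)/(1.2214 − 0.8187) = 0.2431/0.4027 = 0.6037
Terminal stock prices: S_uu = 67.13, S_ud = 45, S_dd = 30.16
Terminal payoffs (K − S): max(-27.13, 0) = 0, max(-5, 0) = 0, max(9.836, 0) = 9.836
Node u (S = 54.96): V_u = e^(−0.06)·[0.6037·0.0000 + 0.3963·0.0000] = 0.0000
Node d (S = 36.84): V_d = e^(−0.06)·[0.6037·0.0000 + 0.3963·9.8356] = 3.6706
Node 0 (S = 45): V_0 = e^(−0.06)·[0.6037·0.0000 + 0.3963·3.6706] = 1.3698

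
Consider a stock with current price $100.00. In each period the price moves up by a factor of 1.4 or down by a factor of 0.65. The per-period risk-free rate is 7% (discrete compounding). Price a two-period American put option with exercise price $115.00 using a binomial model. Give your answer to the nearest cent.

Risk-neutral probability p = (1 + 0.07 − 0.65)/(1.4 − 0.65) = 0.4200/0.7500 = 0.5600
Terminal stock prices: S_uu = 196, S_ud = 91, S_dd = 42.25
Terminal payoffs (K − S): max(-81, 0) = 0, max(24, 0) = 24, max(72.75, 0) = 72.75
Node u (S = 140): continuation = 1/1.07·[0.5600·0.0000 + 0.4400·24.0000] = 9.8692; exercise value = 0.0000 ≤ continuation, so V_u = 9.8692
Node d (S = 65): continuation = 1/1.07·[0.5600·24.0000 + 0.4400·72.7500] = 42.4766; exercise value = 50.0000 > continuation, so V_d = 50.0000 (exercise)
Node 0 (S = 100): continuation = 1/1.07·[0.5600·9.8692 + 0.4400·50.0000] = 25.7259; exercise value = 15.0000 ≤ continuation, so V_0 = 25.7259

$25.73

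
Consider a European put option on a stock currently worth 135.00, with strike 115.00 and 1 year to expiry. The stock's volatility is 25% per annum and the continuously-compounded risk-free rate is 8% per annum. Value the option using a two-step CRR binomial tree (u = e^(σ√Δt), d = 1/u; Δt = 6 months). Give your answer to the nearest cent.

CRR parameters: u = e^(σ√Δt) = e^(0.25·√0.5) = 1.1934, d = 1/u = 0.8380
Per-period rate: rΔt = 0.08·0.5 = 0.04, so R = e^0.04 = 1.0408
Risk-neutral probability p = (e^0.04 − 0.8380)/(1.1934 − 0.8380) = 0.2028/0.3554 = 0.5708
Terminal stock prices: S_uu = 192.3, S_ud = 135, S_dd = 94.8
Terminal payoffs (K − S): max(-77.26, 0) = 0, max(-20, 0) = 0, max(20.2, 0) = 20.2
Node u (S = 161.1): V_u = e^(−0.04)·[0.5708·0.0000 + 0.4292·0.0000] = 0.0000
Node d (S = 113.1): V_d = e^(−0.04)·[0.5708·0.0000 + 0.4292·20.2046] = 8.3327
Node 0 (S = 135): V_0 = e^(−0.04)·[0.5708·0.0000 + 0.4292·8.3327] = 3.4365

3.44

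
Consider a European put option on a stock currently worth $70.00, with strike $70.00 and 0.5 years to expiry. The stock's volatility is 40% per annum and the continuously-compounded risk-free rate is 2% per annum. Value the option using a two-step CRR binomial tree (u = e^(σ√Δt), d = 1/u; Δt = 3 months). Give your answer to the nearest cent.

CRR parameters: u = e^(σ√Δt) = e^(0.4·√0.25) = 1.2214, d = 1/u = 0.8187
Per-period rate: rΔt = 0.02·0.25 = 0.005, so R = e^0.005 = 1.0050
Risk-neutral probability p = (e^0.005 − 0.8187)/(1.2214 − 0.8187) = 0.1863/0.4027 = 0.4626
Terminal stock prices: S_uu = 104.4, S_ud = 70, S_dd = 46.92
Terminal payoffs (K − S): max(-34.43, 0) = 0, max(0, 0) = 0, max(23.08, 0) = 23.08
Node u (S = 85.5): V_u = e^(−0.005)·[0.4626·0.0000 + 0.5374·0.0000] = 0.0000
Node d (S = 57.31): V_d = e^(−0.005)·[0.4626·0.0000 + 0.5374·23.0776] = 12.3397
Node 0 (S = 70): V_0 = e^(−0.005)·[0.4626·0.0000 + 0.5374·12.3397] = 6.5981

$6.60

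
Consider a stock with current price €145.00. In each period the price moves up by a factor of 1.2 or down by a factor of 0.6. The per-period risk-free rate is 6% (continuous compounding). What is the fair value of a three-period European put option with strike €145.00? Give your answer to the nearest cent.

Risk-neutral probability p = (e^0.06 − 0.6)/(1.2 − 0.6) = 0.4618/0.6000 = 0.7697
Terminal stock prices: S_uuu = 250.6, S_uud = 125.3, S_udd = 62.64, S_ddd = 31.32
Terminal payoffs (K − S): max(-105.6, 0) = 0, max(19.72, 0) = 19.72, max(82.36, 0) = 82.36, max(113.7, 0) = 113.7
Node uu (S = 208.8): V_uu = e^(−0.06)·[0.7697·0.0000 + 0.2303·19.7200] = 4.2765
Node ud (S = 104.4): V_ud = e^(−0.06)·[0.7697·19.7200 + 0.2303·82.3600] = 32.1559
Node dd (S = 52.2): V_dd = e^(−0.06)·[0.7697·82.3600 + 0.2303·113.6800] = 84.3559
Node u (S = 174): V_u = e^(−0.06)·[0.7697·4.2765 + 0.2303·32.1559] = 10.0735
Node d (S = 87): V_d = e^(−0.06)·[0.7697·32.1559 + 0.2303·84.3559] = 41.6035
Node 0 (S = 145): V_0 = e^(−0.06)·[0.7697·10.0735 + 0.2303·41.6035] = 16.3245

€16.32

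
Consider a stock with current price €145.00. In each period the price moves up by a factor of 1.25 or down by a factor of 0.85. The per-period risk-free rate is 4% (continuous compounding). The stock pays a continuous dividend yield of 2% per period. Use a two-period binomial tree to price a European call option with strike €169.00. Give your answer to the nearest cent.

€9.62

Per-period risk-free factor R = e^0.04 = 1.0408; dividend-adjusted growth = e^(0.04−0.02) = 1.0202.
Risk-neutral probability p = (1.0202 − 0.85)/(1.25 − 0.85) = 0.1702/0.4000 = 0.4255
Terminal stock prices: S_uu = 226.6, S_ud = 154.1, S_dd = 104.8
Terminal payoffs (S − K): max(57.56, 0) = 57.56, max(-14.94, 0) = 0, max(-64.24, 0) = 0
Node u (S = 181.2): V_u = e^(−0.04)·[0.4255·57.5625 + 0.5745·0.0000] = 23.5327
Node d (S = 123.2): V_d = e^(−0.04)·[0.4255·0.0000 + 0.5745·0.0000] = 0.0000
Node 0 (S = 145): V_0 = e^(−0.04)·[0.4255·23.5327 + 0.5745·0.0000] = 9.6206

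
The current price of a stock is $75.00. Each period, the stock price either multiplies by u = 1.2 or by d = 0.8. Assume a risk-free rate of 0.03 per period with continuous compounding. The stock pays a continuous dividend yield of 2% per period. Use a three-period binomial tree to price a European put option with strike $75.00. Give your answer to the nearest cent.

$9.23

Per-period risk-free factor R = e^0.03 = 1.0305; dividend-adjusted growth = e^(0.03−0.02) = 1.0101.
Risk-neutral probability p = (1.0101 − 0.8)/(1.2 − 0.8) = 0.2101/0.4000 = 0.5251
Terminal stock prices: S_uuu = 129.6, S_uud = 86.4, S_udd = 57.6, S_ddd = 38.4
Terminal payoffs (K − S): max(-54.6, 0) = 0, max(-11.4, 0) = 0, max(17.4, 0) = 17.4, max(36.6, 0) = 36.6
Node uu (S = 108): V_uu = e^(−0.03)·[0.5251·0.0000 + 0.4749·0.0000] = 0.0000
Node ud (S = 72): V_ud = e^(−0.03)·[0.5251·0.0000 + 0.4749·17.4000] = 8.0186
Node dd (S = 48): V_dd = e^(−0.03)·[0.5251·17.4000 + 0.4749·36.6000] = 25.7339
Node u (S = 90): V_u = e^(−0.03)·[0.5251·0.0000 + 0.4749·8.0186] = 3.6953
Node d (S = 60): V_d = e^(−0.03)·[0.5251·8.0186 + 0.4749·25.7339] = 15.9455
Node 0 (S = 75): V_0 = e^(−0.03)·[0.5251·3.6953 + 0.4749·15.9455] = 9.2315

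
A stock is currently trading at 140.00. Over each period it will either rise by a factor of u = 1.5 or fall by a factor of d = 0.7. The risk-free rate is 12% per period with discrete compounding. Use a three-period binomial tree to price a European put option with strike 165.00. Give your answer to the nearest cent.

Risk-neutral probability p = (1 + 0.12 − 0.7)/(1.5 − 0.7) = 0.4200/0.8000 = 0.5250
Terminal stock prices: S_uuu = 472.5, S_uud = 220.5, S_udd = 102.9, S_ddd = 48.02
Terminal payoffs (K − S): max(-307.5, 0) = 0, max(-55.5, 0) = 0, max(62.1, 0) = 62.1, max(117, 0) = 117
Node uu (S = 315): V_uu = 1/1.12·[0.5250·0.0000 + 0.4750·0.0000] = 0.0000
Node ud (S = 147): V_ud = 1/1.12·[0.5250·0.0000 + 0.4750·62.1000] = 26.3371
Node dd (S = 68.6): V_dd = 1/1.12·[0.5250·62.1000 + 0.4750·116.9800] = 78.7214
Node u (S = 210): V_u = 1/1.12·[0.5250·0.0000 + 0.4750·26.3371] = 11.1697
Node d (S = 98): V_d = 1/1.12·[0.5250·26.3371 + 0.4750·78.7214] = 45.7318
Node 0 (S = 140): V_0 = 1/1.12·[0.5250·11.1697 + 0.4750·45.7318] = 24.6310

24.63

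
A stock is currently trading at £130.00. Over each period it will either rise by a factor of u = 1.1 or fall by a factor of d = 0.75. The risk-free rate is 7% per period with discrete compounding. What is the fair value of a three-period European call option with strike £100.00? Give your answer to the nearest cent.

£48.72

Risk-neutral probability p = (1 + 0.07 − 0.75)/(1.1 − 0.75) = 0.3200/0.3500 = 0.9143
Terminal stock prices: S_uuu = 173, S_uud = 118, S_udd = 80.44, S_ddd = 54.84
Terminal payoffs (S − K): max(73.03, 0) = 73.03, max(17.98, 0) = 17.98, max(-19.56, 0) = 0, max(-45.16, 0) = 0
Node uu (S = 157.3): V_uu = 1/1.07·[0.9143·73.0300 + 0.0857·17.9750] = 63.8421
Node ud (S = 107.2): V_ud = 1/1.07·[0.9143·17.9750 + 0.0857·0.0000] = 15.3591
Node dd (S = 73.12): V_dd = 1/1.07·[0.9143·0.0000 + 0.0857·0.0000] = 0.0000
Node u (S = 143): V_u = 1/1.07·[0.9143·63.8421 + 0.0857·15.3591] = 55.7817
Node d (S = 97.5): V_d = 1/1.07·[0.9143·15.3591 + 0.0857·0.0000] = 13.1240
Node 0 (S = 130): V_0 = 1/1.07·[0.9143·55.7817 + 0.0857·13.1240] = 48.7152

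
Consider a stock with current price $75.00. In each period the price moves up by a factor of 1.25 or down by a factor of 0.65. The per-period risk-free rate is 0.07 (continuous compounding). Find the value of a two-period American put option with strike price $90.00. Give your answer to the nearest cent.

Risk-neutral probability p = (e^0.07 − 0.65)/(1.25 − 0.65) = 0.4225/0.6000 = 0.7042
Terminal stock prices: S_uu = 117.2, S_ud = 60.94, S_dd = 31.69
Terminal payoffs (K − S): max(-27.19, 0) = 0, max(29.06, 0) = 29.06, max(58.31, 0) = 58.31
Node u (S = 93.75): continuation = e^(−0.07)·[0.7042·0.0000 + 0.2958·29.0625] = 8.0160; exercise value = 0.0000 ≤ continuation, so V_u = 8.0160
Node d (S = 48.75): continuation = e^(−0.07)·[0.7042·29.0625 + 0.2958·58.3125] = 35.1654; exercise value = 41.2500 > continuation, so V_d = 41.2500 (exercise)
Node 0 (S = 75): continuation = e^(−0.07)·[0.7042·8.0160 + 0.2958·41.2500] = 16.6407; exercise value = 15.0000 ≤ continuation, so V_0 = 16.6407

$16.64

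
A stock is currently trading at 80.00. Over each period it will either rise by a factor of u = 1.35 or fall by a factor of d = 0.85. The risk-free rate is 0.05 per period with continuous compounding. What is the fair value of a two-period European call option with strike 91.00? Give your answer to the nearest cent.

Risk-neutral probability p = (e^0.05 − 0.85)/(1.35 − 0.85) = 0.2013/0.5000 = 0.4025
Terminal stock prices: S_uu = 145.8, S_ud = 91.8, S_dd = 57.8
Terminal payoffs (S − K): max(54.8, 0) = 54.8, max(0.8, 0) = 0.8, max(-33.2, 0) = 0
Node u (S = 108): V_u = e^(−0.05)·[0.4025·54.8000 + 0.5975·0.8000] = 21.4381
Node d (S = 68): V_d = e^(−0.05)·[0.4025·0.8000 + 0.5975·0.0000] = 0.3063
Node 0 (S = 80): V_0 = e^(−0.05)·[0.4025·21.4381 + 0.5975·0.3063] = 8.3830

8.38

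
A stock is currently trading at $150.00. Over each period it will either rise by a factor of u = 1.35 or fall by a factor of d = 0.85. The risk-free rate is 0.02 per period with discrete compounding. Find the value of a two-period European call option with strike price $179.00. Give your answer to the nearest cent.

$10.49

Risk-neutral probability p = (1 + 0.02 − 0.85)/(1.35 − 0.85) = 0.1700/0.5000 = 0.3400
Terminal stock prices: S_uu = 273.4, S_ud = 172.1, S_dd = 108.4
Terminal payoffs (S − K): max(94.38, 0) = 94.38, max(-6.875, 0) = 0, max(-70.63, 0) = 0
Node u (S = 202.5): V_u = 1/1.02·[0.3400·94.3750 + 0.6600·0.0000] = 31.4583
Node d (S = 127.5): V_d = 1/1.02·[0.3400·0.0000 + 0.6600·0.0000] = 0.0000
Node 0 (S = 150): V_0 = 1/1.02·[0.3400·31.4583 + 0.6600·0.0000] = 10.4861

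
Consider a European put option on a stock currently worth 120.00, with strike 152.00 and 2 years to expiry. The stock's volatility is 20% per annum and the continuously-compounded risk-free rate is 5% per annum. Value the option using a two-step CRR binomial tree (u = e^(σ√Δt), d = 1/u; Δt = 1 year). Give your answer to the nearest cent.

CRR parameters: u = e^(σ√Δt) = e^(0.2·√1) = 1.2214, d = 1/u = 0.8187
Per-period rate: rΔt = 0.05·1 = 0.05, so R = e^0.05 = 1.0513
Risk-neutral probability p = (e^0.05 − 0.8187)/(1.2214 − 0.8187) = 0.2325/0.4027 = 0.5775
Terminal stock prices: S_uu = 179, S_ud = 120, S_dd = 80.44
Terminal payoffs (K − S): max(-27.02, 0) = 0, max(32, 0) = 32, max(71.56, 0) = 71.56
Node u (S = 146.6): V_u = e^(−0.05)·[0.5775·0.0000 + 0.4225·32.0000] = 12.8608
Node d (S = 98.25): V_d = e^(−0.05)·[0.5775·32.0000 + 0.4225·71.5616] = 46.3392
Node 0 (S = 120): V_0 = e^(−0.05)·[0.5775·12.8608 + 0.4225·46.3392] = 25.6886

25.69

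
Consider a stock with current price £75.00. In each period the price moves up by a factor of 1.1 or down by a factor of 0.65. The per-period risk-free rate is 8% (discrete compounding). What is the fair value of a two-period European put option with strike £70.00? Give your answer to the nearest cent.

Risk-neutral probability p = (1 + 0.08 − 0.65)/(1.1 − 0.65) = 0.4300/0.4500 = 0.9556
Terminal stock prices: S_uu = 90.75, S_ud = 53.62, S_dd = 31.69
Terminal payoffs (K − S): max(-20.75, 0) = 0, max(16.38, 0) = 16.38, max(38.31, 0) = 38.31
Node u (S = 82.5): V_u = 1/1.08·[0.9556·0.0000 + 0.0444·16.3750] = 0.6739
Node d (S = 48.75): V_d = 1/1.08·[0.9556·16.3750 + 0.0444·38.3125] = 16.0648
Node 0 (S = 75): V_0 = 1/1.08·[0.9556·0.6739 + 0.0444·16.0648] = 1.2573

£1.26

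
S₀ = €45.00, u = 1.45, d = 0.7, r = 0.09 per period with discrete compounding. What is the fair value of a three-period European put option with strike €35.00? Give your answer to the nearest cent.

€2.51

Risk-neutral probability p = (1 + 0.09 − 0.7)/(1.45 − 0.7) = 0.3900/0.7500 = 0.5200
Terminal stock prices: S_uuu = 137.2, S_uud = 66.23, S_udd = 31.97, S_ddd = 15.43
Terminal payoffs (K − S): max(-102.2, 0) = 0, max(-31.23, 0) = 0, max(3.028, 0) = 3.028, max(19.57, 0) = 19.57
Node uu (S = 94.61): V_uu = 1/1.09·[0.5200·0.0000 + 0.4800·0.0000] = 0.0000
Node ud (S = 45.67): V_ud = 1/1.09·[0.5200·0.0000 + 0.4800·3.0275] = 1.3332
Node dd (S = 22.05): V_dd = 1/1.09·[0.5200·3.0275 + 0.4800·19.5650] = 10.0601
Node u (S = 65.25): V_u = 1/1.09·[0.5200·0.0000 + 0.4800·1.3332] = 0.5871
Node d (S = 31.5): V_d = 1/1.09·[0.5200·1.3332 + 0.4800·10.0601] = 5.0662
Node 0 (S = 45): V_0 = 1/1.09·[0.5200·0.5871 + 0.4800·5.0662] = 2.5111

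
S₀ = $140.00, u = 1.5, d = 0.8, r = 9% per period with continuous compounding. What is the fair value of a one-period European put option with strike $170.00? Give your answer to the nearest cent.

Risk-neutral probability p = (e^0.09 − 0.8)/(1.5 − 0.8) = 0.2942/0.7000 = 0.4202
Terminal stock prices: S_u = 210, S_d = 112
Terminal payoffs (K − S): max(-40, 0) = 0, max(58, 0) = 58
Node 0 (S = 140): V_0 = e^(−0.09)·[0.4202·0.0000 + 0.5798·58.0000] = 30.7314

$30.73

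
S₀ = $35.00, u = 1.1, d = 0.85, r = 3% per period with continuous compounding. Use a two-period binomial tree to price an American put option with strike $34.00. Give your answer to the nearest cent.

$1.39

Risk-neutral probability p = (e^0.03 − 0.85)/(1.1 − 0.85) = 0.1805/0.2500 = 0.7218
Terminal stock prices: S_uu = 42.35, S_ud = 32.73, S_dd = 25.29
Terminal payoffs (K − S): max(-8.35, 0) = 0, max(1.275, 0) = 1.275, max(8.713, 0) = 8.713
Node u (S = 38.5): continuation = e^(−0.03)·[0.7218·0.0000 + 0.2782·1.2750] = 0.3442; exercise value = 0.0000 ≤ continuation, so V_u = 0.3442
Node d (S = 29.75): continuation = e^(−0.03)·[0.7218·1.2750 + 0.2782·8.7125] = 3.2451; exercise value = 4.2500 > continuation, so V_d = 4.2500 (exercise)
Node 0 (S = 35): continuation = e^(−0.03)·[0.7218·0.3442 + 0.2782·4.2500] = 1.3884; exercise value = 0.0000 ≤ continuation, so V_0 = 1.3884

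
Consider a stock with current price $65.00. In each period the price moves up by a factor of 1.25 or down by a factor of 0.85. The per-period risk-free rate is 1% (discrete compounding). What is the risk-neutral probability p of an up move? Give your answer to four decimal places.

p = 0.4000

Risk-neutral probability p = (1 + 0.01 − 0.85)/(1.25 − 0.85) = 0.1600/0.4000 = 0.4000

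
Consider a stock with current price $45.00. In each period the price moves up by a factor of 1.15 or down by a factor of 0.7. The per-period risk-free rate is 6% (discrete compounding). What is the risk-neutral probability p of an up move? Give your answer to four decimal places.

p = 0.8000

Risk-neutral probability p = (1 + 0.06 − 0.7)/(1.15 − 0.7) = 0.3600/0.4500 = 0.8000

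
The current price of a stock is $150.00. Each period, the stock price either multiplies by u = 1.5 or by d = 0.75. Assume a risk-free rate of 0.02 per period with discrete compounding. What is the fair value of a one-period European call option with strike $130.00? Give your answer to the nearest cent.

Risk-neutral probability p = (1 + 0.02 − 0.75)/(1.5 − 0.75) = 0.2700/0.7500 = 0.3600
Terminal stock prices: S_u = 225, S_d = 112.5
Terminal payoffs (S − K): max(95, 0) = 95, max(-17.5, 0) = 0
Node 0 (S = 150): V_0 = 1/1.02·[0.3600·95.0000 + 0.6400·0.0000] = 33.5294

$33.53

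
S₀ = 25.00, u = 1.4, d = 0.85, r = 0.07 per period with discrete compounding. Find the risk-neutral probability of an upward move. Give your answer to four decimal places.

p = 0.4000

Risk-neutral probability p = (1 + 0.07 − 0.85)/(1.4 − 0.85) = 0.2200/0.5500 = 0.4000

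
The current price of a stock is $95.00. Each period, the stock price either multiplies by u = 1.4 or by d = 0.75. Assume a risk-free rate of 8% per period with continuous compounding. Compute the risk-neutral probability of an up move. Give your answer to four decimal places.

Risk-neutral probability p = (e^0.08 − 0.75)/(1.4 − 0.75) = 0.3333/0.6500 = 0.5127

p = 0.5127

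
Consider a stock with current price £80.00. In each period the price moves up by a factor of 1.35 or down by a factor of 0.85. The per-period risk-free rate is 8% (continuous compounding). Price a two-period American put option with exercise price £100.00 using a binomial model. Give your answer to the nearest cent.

£20.00

Risk-neutral probability p = (e^0.08 − 0.85)/(1.35 − 0.85) = 0.2333/0.5000 = 0.4666
Terminal stock prices: S_uu = 145.8, S_ud = 91.8, S_dd = 57.8
Terminal payoffs (K − S): max(-45.8, 0) = 0, max(8.2, 0) = 8.2, max(42.2, 0) = 42.2
Node u (S = 108): continuation = e^(−0.08)·[0.4666·0.0000 + 0.5334·8.2000] = 4.0378; exercise value = 0.0000 ≤ continuation, so V_u = 4.0378
Node d (S = 68): continuation = e^(−0.08)·[0.4666·8.2000 + 0.5334·42.2000] = 24.3116; exercise value = 32.0000 > continuation, so V_d = 32.0000 (exercise)
Node 0 (S = 80): continuation = e^(−0.08)·[0.4666·4.0378 + 0.5334·32.0000] = 17.4963; exercise value = 20.0000 > continuation, so V_0 = 20.0000 (exercise)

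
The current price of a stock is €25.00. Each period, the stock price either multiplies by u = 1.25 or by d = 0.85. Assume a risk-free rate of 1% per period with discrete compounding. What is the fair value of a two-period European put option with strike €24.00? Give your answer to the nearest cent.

€2.10

Risk-neutral probability p = (1 + 0.01 − 0.85)/(1.25 − 0.85) = 0.1600/0.4000 = 0.4000
Terminal stock prices: S_uu = 39.06, S_ud = 26.56, S_dd = 18.06
Terminal payoffs (K − S): max(-15.06, 0) = 0, max(-2.562, 0) = 0, max(5.938, 0) = 5.938
Node u (S = 31.25): V_u = 1/1.01·[0.4000·0.0000 + 0.6000·0.0000] = 0.0000
Node d (S = 21.25): V_d = 1/1.01·[0.4000·0.0000 + 0.6000·5.9375] = 3.5272
Node 0 (S = 25): V_0 = 1/1.01·[0.4000·0.0000 + 0.6000·3.5272] = 2.0954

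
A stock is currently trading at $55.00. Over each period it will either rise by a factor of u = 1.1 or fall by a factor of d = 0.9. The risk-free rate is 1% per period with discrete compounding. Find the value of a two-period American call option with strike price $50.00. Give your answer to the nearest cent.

$7.07

Risk-neutral probability p = (1 + 0.01 − 0.9)/(1.1 − 0.9) = 0.1100/0.2000 = 0.5500
Terminal stock prices: S_uu = 66.55, S_ud = 54.45, S_dd = 44.55
Terminal payoffs (S − K): max(16.55, 0) = 16.55, max(4.45, 0) = 4.45, max(-5.45, 0) = 0
Node u (S = 60.5): continuation = 1/1.01·[0.5500·16.5500 + 0.4500·4.4500] = 10.9950; exercise value = 10.5000 ≤ continuation, so V_u = 10.9950
Node d (S = 49.5): continuation = 1/1.01·[0.5500·4.4500 + 0.4500·0.0000] = 2.4233; exercise value = 0.0000 ≤ continuation, so V_d = 2.4233
Node 0 (S = 55): continuation = 1/1.01·[0.5500·10.9950 + 0.4500·2.4233] = 7.0671; exercise value = 5.0000 ≤ continuation, so V_0 = 7.0671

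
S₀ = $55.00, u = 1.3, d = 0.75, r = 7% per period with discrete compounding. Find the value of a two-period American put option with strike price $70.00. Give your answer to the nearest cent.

Risk-neutral probability p = (1 + 0.07 − 0.75)/(1.3 − 0.75) = 0.3200/0.5500 = 0.5818
Terminal stock prices: S_uu = 92.95, S_ud = 53.62, S_dd = 30.94
Terminal payoffs (K − S): max(-22.95, 0) = 0, max(16.38, 0) = 16.38, max(39.06, 0) = 39.06
Node u (S = 71.5): continuation = 1/1.07·[0.5818·0.0000 + 0.4182·16.3750] = 6.3997; exercise value = 0.0000 ≤ continuation, so V_u = 6.3997
Node d (S = 41.25): continuation = 1/1.07·[0.5818·16.3750 + 0.4182·39.0625] = 24.1706; exercise value = 28.7500 > continuation, so V_d = 28.7500 (exercise)
Node 0 (S = 55): continuation = 1/1.07·[0.5818·6.3997 + 0.4182·28.7500] = 14.7161; exercise value = 15.0000 > continuation, so V_0 = 15.0000 (exercise)

$15.00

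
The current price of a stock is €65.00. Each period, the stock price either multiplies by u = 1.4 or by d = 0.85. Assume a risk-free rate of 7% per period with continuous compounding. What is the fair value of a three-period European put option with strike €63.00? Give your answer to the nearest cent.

Risk-neutral probability p = (e^0.07 − 0.85)/(1.4 − 0.85) = 0.2225/0.5500 = 0.4046
Terminal stock prices: S_uuu = 178.4, S_uud = 108.3, S_udd = 65.75, S_ddd = 39.92
Terminal payoffs (K − S): max(-115.4, 0) = 0, max(-45.29, 0) = 0, max(-2.747, 0) = 0, max(23.08, 0) = 23.08
Node uu (S = 127.4): V_uu = e^(−0.07)·[0.4046·0.0000 + 0.5954·0.0000] = 0.0000
Node ud (S = 77.35): V_ud = e^(−0.07)·[0.4046·0.0000 + 0.5954·0.0000] = 0.0000
Node dd (S = 46.96): V_dd = e^(−0.07)·[0.4046·0.0000 + 0.5954·23.0819] = 12.8147
Node u (S = 91): V_u = e^(−0.07)·[0.4046·0.0000 + 0.5954·0.0000] = 0.0000
Node d (S = 55.25): V_d = e^(−0.07)·[0.4046·0.0000 + 0.5954·12.8147] = 7.1145
Node 0 (S = 65): V_0 = e^(−0.07)·[0.4046·0.0000 + 0.5954·7.1145] = 3.9499

€3.95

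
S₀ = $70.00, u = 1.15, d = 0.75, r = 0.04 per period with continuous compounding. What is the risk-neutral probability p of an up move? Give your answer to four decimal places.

Risk-neutral probability p = (e^0.04 − 0.75)/(1.15 − 0.75) = 0.2908/0.4000 = 0.7270

p = 0.7270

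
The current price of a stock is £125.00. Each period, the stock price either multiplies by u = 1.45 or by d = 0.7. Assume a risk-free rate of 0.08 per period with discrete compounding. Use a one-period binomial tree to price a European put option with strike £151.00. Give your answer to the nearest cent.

£29.01

Risk-neutral probability p = (1 + 0.08 − 0.7)/(1.45 − 0.7) = 0.3800/0.7500 = 0.5067
Terminal stock prices: S_u = 181.2, S_d = 87.5
Terminal payoffs (K − S): max(-30.25, 0) = 0, max(63.5, 0) = 63.5
Node 0 (S = 125): V_0 = 1/1.08·[0.5067·0.0000 + 0.4933·63.5000] = 29.0062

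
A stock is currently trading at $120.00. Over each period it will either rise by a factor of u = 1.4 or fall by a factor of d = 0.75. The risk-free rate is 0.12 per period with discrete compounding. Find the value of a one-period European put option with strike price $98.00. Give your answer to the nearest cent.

$3.08

Risk-neutral probability p = (1 + 0.12 − 0.75)/(1.4 − 0.75) = 0.3700/0.6500 = 0.5692
Terminal stock prices: S_u = 168, S_d = 90
Terminal payoffs (K − S): max(-70, 0) = 0, max(8, 0) = 8
Node 0 (S = 120): V_0 = 1/1.12·[0.5692·0.0000 + 0.4308·8.0000] = 3.0769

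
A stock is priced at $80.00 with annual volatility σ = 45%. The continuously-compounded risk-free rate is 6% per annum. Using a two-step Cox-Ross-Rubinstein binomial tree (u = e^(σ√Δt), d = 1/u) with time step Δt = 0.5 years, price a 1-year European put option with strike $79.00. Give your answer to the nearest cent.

CRR parameters: u = e^(σ√Δt) = e^(0.45·√0.5) = 1.3746, d = 1/u = 0.7275
Per-period rate: rΔt = 0.06·0.5 = 0.03, so R = e^0.03 = 1.0305
Risk-neutral probability p = (e^0.03 − 0.7275)/(1.3746 − 0.7275) = 0.3030/0.6472 = 0.4682
Terminal stock prices: S_uu = 151.2, S_ud = 80, S_dd = 42.34
Terminal payoffs (K − S): max(-72.17, 0) = 0, max(-1, 0) = 0, max(36.66, 0) = 36.66
Node u (S = 110): V_u = e^(−0.03)·[0.4682·0.0000 + 0.5318·0.0000] = 0.0000
Node d (S = 58.2): V_d = e^(−0.03)·[0.4682·0.0000 + 0.5318·36.6643] = 18.9228
Node 0 (S = 80): V_0 = e^(−0.03)·[0.4682·0.0000 + 0.5318·18.9228] = 9.7663

$9.77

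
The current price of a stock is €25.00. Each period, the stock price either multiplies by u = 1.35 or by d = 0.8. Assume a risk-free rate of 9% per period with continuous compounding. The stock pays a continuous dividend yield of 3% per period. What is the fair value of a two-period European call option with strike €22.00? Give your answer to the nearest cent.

Per-period risk-free factor R = e^0.09 = 1.0942; dividend-adjusted growth = e^(0.09−0.03) = 1.0618.
Risk-neutral probability p = (1.0618 − 0.8)/(1.35 − 0.8) = 0.2618/0.5500 = 0.4761
Terminal stock prices: S_uu = 45.56, S_ud = 27, S_dd = 16
Terminal payoffs (S − K): max(23.56, 0) = 23.56, max(5, 0) = 5, max(-6, 0) = 0
Node u (S = 33.75): V_u = e^(−0.09)·[0.4761·23.5625 + 0.5239·5.0000] = 12.6461
Node d (S = 20): V_d = e^(−0.09)·[0.4761·5.0000 + 0.5239·0.0000] = 2.1755
Node 0 (S = 25): V_0 = e^(−0.09)·[0.4761·12.6461 + 0.5239·2.1755] = 6.5439

€6.54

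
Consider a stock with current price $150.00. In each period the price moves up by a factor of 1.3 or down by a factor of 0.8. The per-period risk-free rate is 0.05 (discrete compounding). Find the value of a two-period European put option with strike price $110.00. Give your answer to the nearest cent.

Risk-neutral probability p = (1 + 0.05 − 0.8)/(1.3 − 0.8) = 0.2500/0.5000 = 0.5000
Terminal stock prices: S_uu = 253.5, S_ud = 156, S_dd = 96
Terminal payoffs (K − S): max(-143.5, 0) = 0, max(-46, 0) = 0, max(14, 0) = 14
Node u (S = 195): V_u = 1/1.05·[0.5000·0.0000 + 0.5000·0.0000] = 0.0000
Node d (S = 120): V_d = 1/1.05·[0.5000·0.0000 + 0.5000·14.0000] = 6.6667
Node 0 (S = 150): V_0 = 1/1.05·[0.5000·0.0000 + 0.5000·6.6667] = 3.1746

$3.17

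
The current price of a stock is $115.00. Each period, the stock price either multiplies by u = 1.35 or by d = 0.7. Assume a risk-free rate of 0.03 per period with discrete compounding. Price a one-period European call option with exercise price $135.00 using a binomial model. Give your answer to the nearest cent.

Risk-neutral probability p = (1 + 0.03 − 0.7)/(1.35 − 0.7) = 0.3300/0.6500 = 0.5077
Terminal stock prices: S_u = 155.2, S_d = 80.5
Terminal payoffs (S − K): max(20.25, 0) = 20.25, max(-54.5, 0) = 0
Node 0 (S = 115): V_0 = 1/1.03·[0.5077·20.2500 + 0.4923·0.0000] = 9.9813

$9.98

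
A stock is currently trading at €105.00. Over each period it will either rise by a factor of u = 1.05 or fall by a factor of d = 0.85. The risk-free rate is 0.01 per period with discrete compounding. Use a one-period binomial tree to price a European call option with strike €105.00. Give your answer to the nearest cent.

€4.16

Risk-neutral probability p = (1 + 0.01 − 0.85)/(1.05 − 0.85) = 0.1600/0.2000 = 0.8000
Terminal stock prices: S_u = 110.2, S_d = 89.25
Terminal payoffs (S − K): max(5.25, 0) = 5.25, max(-15.75, 0) = 0
Node 0 (S = 105): V_0 = 1/1.01·[0.8000·5.2500 + 0.2000·0.0000] = 4.1584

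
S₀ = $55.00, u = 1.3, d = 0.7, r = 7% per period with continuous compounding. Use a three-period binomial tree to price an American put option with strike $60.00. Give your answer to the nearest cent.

$9.64

Risk-neutral probability p = (e^0.07 − 0.7)/(1.3 − 0.7) = 0.3725/0.6000 = 0.6208
Terminal stock prices: S_uuu = 120.8, S_uud = 65.06, S_udd = 35.03, S_ddd = 18.86
Terminal payoffs (K − S): max(-60.84, 0) = 0, max(-5.065, 0) = 0, max(24.97, 0) = 24.97, max(41.14, 0) = 41.14
Node uu (S = 92.95): continuation = e^(−0.07)·[0.6208·0.0000 + 0.3792·0.0000] = 0.0000; exercise value = 0.0000 ≤ continuation, so V_uu = 0.0000
Node ud (S = 50.05): continuation = e^(−0.07)·[0.6208·0.0000 + 0.3792·24.9650] = 8.8256; exercise value = 9.9500 > continuation, so V_ud = 9.9500 (exercise)
Node dd (S = 26.95): continuation = e^(−0.07)·[0.6208·24.9650 + 0.3792·41.1350] = 28.9936; exercise value = 33.0500 > continuation, so V_dd = 33.0500 (exercise)
Node u (S = 71.5): continuation = e^(−0.07)·[0.6208·0.0000 + 0.3792·9.9500] = 3.5175; exercise value = 0.0000 ≤ continuation, so V_u = 3.5175
Node d (S = 38.5): continuation = e^(−0.07)·[0.6208·9.9500 + 0.3792·33.0500] = 17.4436; exercise value = 21.5000 > continuation, so V_d = 21.5000 (exercise)
Node 0 (S = 55): continuation = e^(−0.07)·[0.6208·3.5175 + 0.3792·21.5000] = 9.6369; exercise value = 5.0000 ≤ continuation, so V_0 = 9.6369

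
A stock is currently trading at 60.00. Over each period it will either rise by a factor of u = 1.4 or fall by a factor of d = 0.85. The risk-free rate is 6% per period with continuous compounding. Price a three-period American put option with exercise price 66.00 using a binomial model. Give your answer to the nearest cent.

Risk-neutral probability p = (e^0.06 − 0.85)/(1.4 − 0.85) = 0.2118/0.5500 = 0.3852
Terminal stock prices: S_uuu = 164.6, S_uud = 99.96, S_udd = 60.69, S_ddd = 36.85
Terminal payoffs (K − S): max(-98.64, 0) = 0, max(-33.96, 0) = 0, max(5.31, 0) = 5.31, max(29.15, 0) = 29.15
Node uu (S = 117.6): continuation = e^(−0.06)·[0.3852·0.0000 + 0.6148·0.0000] = 0.0000; exercise value = 0.0000 ≤ continuation, so V_uu = 0.0000
Node ud (S = 71.4): continuation = e^(−0.06)·[0.3852·0.0000 + 0.6148·5.3100] = 3.0747; exercise value = 0.0000 ≤ continuation, so V_ud = 3.0747
Node dd (S = 43.35): continuation = e^(−0.06)·[0.3852·5.3100 + 0.6148·29.1525] = 18.8065; exercise value = 22.6500 > continuation, so V_dd = 22.6500 (exercise)
Node u (S = 84): continuation = e^(−0.06)·[0.3852·0.0000 + 0.6148·3.0747] = 1.7804; exercise value = 0.0000 ≤ continuation, so V_u = 1.7804
Node d (S = 51): continuation = e^(−0.06)·[0.3852·3.0747 + 0.6148·22.6500] = 14.2305; exercise value = 15.0000 > continuation, so V_d = 15.0000 (exercise)
Node 0 (S = 60): continuation = e^(−0.06)·[0.3852·1.7804 + 0.6148·15.0000] = 9.3313; exercise value = 6.0000 ≤ continuation, so V_0 = 9.3313

9.33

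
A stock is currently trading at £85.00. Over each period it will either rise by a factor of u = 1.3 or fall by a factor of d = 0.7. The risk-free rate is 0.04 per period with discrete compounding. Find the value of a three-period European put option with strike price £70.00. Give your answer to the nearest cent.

£7.45

Risk-neutral probability p = (1 + 0.04 − 0.7)/(1.3 − 0.7) = 0.3400/0.6000 = 0.5667
Terminal stock prices: S_uuu = 186.7, S_uud = 100.6, S_udd = 54.14, S_ddd = 29.15
Terminal payoffs (K − S): max(-116.7, 0) = 0, max(-30.55, 0) = 0, max(15.86, 0) = 15.86, max(40.85, 0) = 40.85
Node uu (S = 143.7): V_uu = 1/1.04·[0.5667·0.0000 + 0.4333·0.0000] = 0.0000
Node ud (S = 77.35): V_ud = 1/1.04·[0.5667·0.0000 + 0.4333·15.8550] = 6.6062
Node dd (S = 41.65): V_dd = 1/1.04·[0.5667·15.8550 + 0.4333·40.8450] = 25.6577
Node u (S = 110.5): V_u = 1/1.04·[0.5667·0.0000 + 0.4333·6.6062] = 2.7526
Node d (S = 59.5): V_d = 1/1.04·[0.5667·6.6062 + 0.4333·25.6577] = 14.2903
Node 0 (S = 85): V_0 = 1/1.04·[0.5667·2.7526 + 0.4333·14.2903] = 7.4541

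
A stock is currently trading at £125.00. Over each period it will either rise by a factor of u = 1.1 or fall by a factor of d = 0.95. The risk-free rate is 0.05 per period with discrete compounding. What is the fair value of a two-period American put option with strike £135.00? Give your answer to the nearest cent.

£10.00

Risk-neutral probability p = (1 + 0.05 − 0.95)/(1.1 − 0.95) = 0.1000/0.1500 = 0.6667
Terminal stock prices: S_uu = 151.3, S_ud = 130.6, S_dd = 112.8
Terminal payoffs (K − S): max(-16.25, 0) = 0, max(4.375, 0) = 4.375, max(22.19, 0) = 22.19
Node u (S = 137.5): continuation = 1/1.05·[0.6667·0.0000 + 0.3333·4.3750] = 1.3889; exercise value = 0.0000 ≤ continuation, so V_u = 1.3889
Node d (S = 118.8): continuation = 1/1.05·[0.6667·4.3750 + 0.3333·22.1875] = 9.8214; exercise value = 16.2500 > continuation, so V_d = 16.2500 (exercise)
Node 0 (S = 125): continuation = 1/1.05·[0.6667·1.3889 + 0.3333·16.2500] = 6.0406; exercise value = 10.0000 > continuation, so V_0 = 10.0000 (exercise)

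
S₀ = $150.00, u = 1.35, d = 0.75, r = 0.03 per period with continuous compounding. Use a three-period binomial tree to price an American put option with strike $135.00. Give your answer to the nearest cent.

$18.63

Risk-neutral probability p = (e^0.03 − 0.75)/(1.35 − 0.75) = 0.2805/0.6000 = 0.4674
Terminal stock prices: S_uuu = 369.1, S_uud = 205, S_udd = 113.9, S_ddd = 63.28
Terminal payoffs (K − S): max(-234.1, 0) = 0, max(-70.03, 0) = 0, max(21.09, 0) = 21.09, max(71.72, 0) = 71.72
Node uu (S = 273.4): continuation = e^(−0.03)·[0.4674·0.0000 + 0.5326·0.0000] = 0.0000; exercise value = 0.0000 ≤ continuation, so V_uu = 0.0000
Node ud (S = 151.9): continuation = e^(−0.03)·[0.4674·0.0000 + 0.5326·21.0938] = 10.9020; exercise value = 0.0000 ≤ continuation, so V_ud = 10.9020
Node dd (S = 84.38): continuation = e^(−0.03)·[0.4674·21.0938 + 0.5326·71.7188] = 46.6351; exercise value = 50.6250 > continuation, so V_dd = 50.6250 (exercise)
Node u (S = 202.5): continuation = e^(−0.03)·[0.4674·0.0000 + 0.5326·10.9020] = 5.6345; exercise value = 0.0000 ≤ continuation, so V_u = 5.6345
Node d (S = 112.5): continuation = e^(−0.03)·[0.4674·10.9020 + 0.5326·50.6250] = 31.1101; exercise value = 22.5000 ≤ continuation, so V_d = 31.1101
Node 0 (S = 150): continuation = e^(−0.03)·[0.4674·5.6345 + 0.5326·31.1101] = 18.6347; exercise value = 0.0000 ≤ continuation, so V_0 = 18.6347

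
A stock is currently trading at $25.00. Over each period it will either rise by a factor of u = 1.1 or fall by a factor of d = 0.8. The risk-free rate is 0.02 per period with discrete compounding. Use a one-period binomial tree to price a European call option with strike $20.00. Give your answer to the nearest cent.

$5.39

Risk-neutral probability p = (1 + 0.02 − 0.8)/(1.1 − 0.8) = 0.2200/0.3000 = 0.7333
Terminal stock prices: S_u = 27.5, S_d = 20
Terminal payoffs (S − K): max(7.5, 0) = 7.5, max(0, 0) = 0
Node 0 (S = 25): V_0 = 1/1.02·[0.7333·7.5000 + 0.2667·0.0000] = 5.3922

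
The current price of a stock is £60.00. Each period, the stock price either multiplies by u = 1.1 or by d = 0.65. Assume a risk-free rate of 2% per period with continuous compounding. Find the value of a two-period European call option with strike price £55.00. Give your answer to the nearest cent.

£11.44

Risk-neutral probability p = (e^0.02 − 0.65)/(1.1 − 0.65) = 0.3702/0.4500 = 0.8227
Terminal stock prices: S_uu = 72.6, S_ud = 42.9, S_dd = 25.35
Terminal payoffs (S − K): max(17.6, 0) = 17.6, max(-12.1, 0) = 0, max(-29.65, 0) = 0
Node u (S = 66): V_u = e^(−0.02)·[0.8227·17.6000 + 0.1773·0.0000] = 14.1923
Node d (S = 39): V_d = e^(−0.02)·[0.8227·0.0000 + 0.1773·0.0000] = 0.0000
Node 0 (S = 60): V_0 = e^(−0.02)·[0.8227·14.1923 + 0.1773·0.0000] = 11.4444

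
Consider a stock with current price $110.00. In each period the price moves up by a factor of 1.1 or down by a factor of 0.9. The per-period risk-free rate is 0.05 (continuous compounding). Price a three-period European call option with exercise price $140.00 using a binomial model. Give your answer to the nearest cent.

$2.39

Risk-neutral probability p = (e^0.05 − 0.9)/(1.1 − 0.9) = 0.1513/0.2000 = 0.7564
Terminal stock prices: S_uuu = 146.4, S_uud = 119.8, S_udd = 98.01, S_ddd = 80.19
Terminal payoffs (S − K): max(6.41, 0) = 6.41, max(-20.21, 0) = 0, max(-41.99, 0) = 0, max(-59.81, 0) = 0
Node uu (S = 133.1): V_uu = e^(−0.05)·[0.7564·6.4100 + 0.2436·0.0000] = 4.6118
Node ud (S = 108.9): V_ud = e^(−0.05)·[0.7564·0.0000 + 0.2436·0.0000] = 0.0000
Node dd (S = 89.1): V_dd = e^(−0.05)·[0.7564·0.0000 + 0.2436·0.0000] = 0.0000
Node u (S = 121): V_u = e^(−0.05)·[0.7564·4.6118 + 0.2436·0.0000] = 3.3180
Node d (S = 99): V_d = e^(−0.05)·[0.7564·0.0000 + 0.2436·0.0000] = 0.0000
Node 0 (S = 110): V_0 = e^(−0.05)·[0.7564·3.3180 + 0.2436·0.0000] = 2.3872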